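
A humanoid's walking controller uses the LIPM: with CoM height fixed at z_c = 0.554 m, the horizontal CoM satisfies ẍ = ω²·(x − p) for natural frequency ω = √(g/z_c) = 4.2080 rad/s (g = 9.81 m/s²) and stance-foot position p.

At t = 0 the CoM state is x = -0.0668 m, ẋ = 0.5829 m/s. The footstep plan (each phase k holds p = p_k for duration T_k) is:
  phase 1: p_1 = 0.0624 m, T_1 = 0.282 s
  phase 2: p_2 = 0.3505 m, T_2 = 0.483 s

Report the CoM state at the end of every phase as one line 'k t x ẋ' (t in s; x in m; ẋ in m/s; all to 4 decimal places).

1 0.2820 0.0368 0.2362
2 0.7650 -0.6567 -4.0344

phase 1: p=0.0624, T=0.282, ωT=1.186656, cosh=1.790674, sinh=1.485434; start (x,ẋ)=(-0.066800, 0.582900) → end (x,ẋ)=(0.036810, 0.236193)
phase 2: p=0.3505, T=0.483, ωT=2.032464, cosh=3.881941, sinh=3.750929; start (x,ẋ)=(0.036810, 0.236193) → end (x,ẋ)=(-0.656689, -4.034369)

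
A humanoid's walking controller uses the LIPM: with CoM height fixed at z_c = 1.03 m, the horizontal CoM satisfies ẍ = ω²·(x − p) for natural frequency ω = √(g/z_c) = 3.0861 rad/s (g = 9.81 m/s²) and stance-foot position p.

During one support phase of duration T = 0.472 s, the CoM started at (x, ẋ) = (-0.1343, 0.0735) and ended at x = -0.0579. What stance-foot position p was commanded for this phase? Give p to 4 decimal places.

ωT = 3.0861·0.472 = 1.456639; cosh(ωT) = 2.262265, sinh(ωT) = 2.029247
x(T) = p + (x₀−p)·cosh(ωT) + (ẋ₀/ω)·sinh(ωT) ⇒ p·(1 − cosh) = x(T) − x₀·cosh − (ẋ₀/ω)·sinh
numerator   = -0.0579 − (-0.1343)·2.262265 − (0.0735/3.0861)·2.029247 = 0.197593
denominator = 1 − 2.262265 = -1.262265
p = 0.197593 / -1.262265 = -0.1565

p = -0.1565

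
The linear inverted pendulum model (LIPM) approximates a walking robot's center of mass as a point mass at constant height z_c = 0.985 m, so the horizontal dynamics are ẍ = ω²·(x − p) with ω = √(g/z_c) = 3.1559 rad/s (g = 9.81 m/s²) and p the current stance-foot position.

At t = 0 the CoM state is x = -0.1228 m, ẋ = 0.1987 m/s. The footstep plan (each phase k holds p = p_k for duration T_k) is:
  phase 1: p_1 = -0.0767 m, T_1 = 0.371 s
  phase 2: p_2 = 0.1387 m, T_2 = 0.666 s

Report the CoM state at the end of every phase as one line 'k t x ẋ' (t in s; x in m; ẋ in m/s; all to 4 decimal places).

1 0.3710 -0.0664 0.1392
2 1.0370 -0.5352 -2.0307

phase 1: p=-0.0767, T=0.371, ωT=1.170839, cosh=1.767402, sinh=1.457295; start (x,ẋ)=(-0.122800, 0.198700) → end (x,ẋ)=(-0.066424, 0.139165)
phase 2: p=0.1387, T=0.666, ωT=2.101829, cosh=4.151678, sinh=4.029445; start (x,ẋ)=(-0.066424, 0.139165) → end (x,ẋ)=(-0.535222, -2.030693)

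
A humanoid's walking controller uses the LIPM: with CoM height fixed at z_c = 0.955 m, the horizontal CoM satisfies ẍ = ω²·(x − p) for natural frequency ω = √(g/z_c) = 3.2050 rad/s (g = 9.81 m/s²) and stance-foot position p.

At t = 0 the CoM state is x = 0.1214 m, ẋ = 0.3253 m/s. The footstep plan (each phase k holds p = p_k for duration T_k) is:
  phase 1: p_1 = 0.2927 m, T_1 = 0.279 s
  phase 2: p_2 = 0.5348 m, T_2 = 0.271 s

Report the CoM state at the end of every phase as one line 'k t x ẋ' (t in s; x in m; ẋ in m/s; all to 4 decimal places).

1 0.2790 0.1516 -0.0948
2 0.5500 -0.0313 -1.3389

phase 1: p=0.2927, T=0.279, ωT=0.894195, cosh=1.427152, sinh=1.018215; start (x,ẋ)=(0.121400, 0.325300) → end (x,ẋ)=(0.151575, -0.094764)
phase 2: p=0.5348, T=0.271, ωT=0.868555, cosh=1.401511, sinh=0.981953; start (x,ẋ)=(0.151575, -0.094764) → end (x,ẋ)=(-0.031328, -1.338883)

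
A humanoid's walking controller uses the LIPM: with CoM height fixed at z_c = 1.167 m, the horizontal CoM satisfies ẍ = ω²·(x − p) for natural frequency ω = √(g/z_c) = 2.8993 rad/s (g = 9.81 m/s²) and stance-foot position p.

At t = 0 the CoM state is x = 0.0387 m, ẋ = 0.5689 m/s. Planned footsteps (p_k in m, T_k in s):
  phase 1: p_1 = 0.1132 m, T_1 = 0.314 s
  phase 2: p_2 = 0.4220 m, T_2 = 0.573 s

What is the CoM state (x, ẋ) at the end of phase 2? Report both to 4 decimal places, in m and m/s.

phase 1: p=0.1132, T=0.314, ωT=0.910380, cosh=1.443819, sinh=1.041448; start (x,ẋ)=(0.038700, 0.568900) → end (x,ẋ)=(0.209988, 0.596438)
phase 2: p=0.4220, T=0.573, ωT=1.661299, cosh=2.728019, sinh=2.538127; start (x,ẋ)=(0.209988, 0.596438) → end (x,ẋ)=(0.365766, 0.066944)

x = 0.3658, ẋ = 0.0669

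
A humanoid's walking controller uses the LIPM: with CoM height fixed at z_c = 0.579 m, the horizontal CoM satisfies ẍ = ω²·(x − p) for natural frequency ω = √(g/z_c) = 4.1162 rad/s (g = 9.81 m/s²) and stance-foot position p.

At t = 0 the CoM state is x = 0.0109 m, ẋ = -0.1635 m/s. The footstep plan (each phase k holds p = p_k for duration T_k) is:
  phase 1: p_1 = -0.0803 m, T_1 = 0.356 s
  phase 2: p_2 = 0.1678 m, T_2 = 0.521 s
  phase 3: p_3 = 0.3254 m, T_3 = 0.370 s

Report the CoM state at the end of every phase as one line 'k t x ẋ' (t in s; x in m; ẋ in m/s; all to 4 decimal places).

1 0.3560 0.0463 0.3964
2 0.8770 0.0473 -0.3910
3 1.2470 -0.5501 -3.4394

phase 1: p=-0.0803, T=0.356, ωT=1.465367, cosh=2.280063, sinh=2.049070; start (x,ẋ)=(0.010900, -0.163500) → end (x,ẋ)=(0.046250, 0.396425)
phase 2: p=0.1678, T=0.521, ωT=2.144540, cosh=4.327618, sinh=4.210496; start (x,ẋ)=(0.046250, 0.396425) → end (x,ẋ)=(0.047287, -0.391028)
phase 3: p=0.3254, T=0.370, ωT=1.522994, cosh=2.401996, sinh=2.183938; start (x,ẋ)=(0.047287, -0.391028) → end (x,ẋ)=(-0.550096, -3.439356)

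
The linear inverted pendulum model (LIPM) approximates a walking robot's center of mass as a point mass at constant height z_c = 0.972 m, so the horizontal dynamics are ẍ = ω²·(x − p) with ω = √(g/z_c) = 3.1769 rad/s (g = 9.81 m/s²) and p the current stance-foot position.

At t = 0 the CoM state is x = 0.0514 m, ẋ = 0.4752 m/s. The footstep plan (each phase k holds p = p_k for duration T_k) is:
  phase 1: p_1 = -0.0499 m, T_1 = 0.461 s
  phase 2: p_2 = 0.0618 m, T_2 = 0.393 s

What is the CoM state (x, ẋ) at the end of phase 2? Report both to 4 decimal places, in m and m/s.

phase 1: p=-0.0499, T=0.461, ωT=1.464551, cosh=2.278391, sinh=2.047209; start (x,ẋ)=(0.051400, 0.475200) → end (x,ẋ)=(0.487122, 1.741524)
phase 2: p=0.0618, T=0.393, ωT=1.248522, cosh=1.886058, sinh=1.599129; start (x,ẋ)=(0.487122, 1.741524) → end (x,ẋ)=(1.740598, 5.445368)

x = 1.7406, ẋ = 5.4454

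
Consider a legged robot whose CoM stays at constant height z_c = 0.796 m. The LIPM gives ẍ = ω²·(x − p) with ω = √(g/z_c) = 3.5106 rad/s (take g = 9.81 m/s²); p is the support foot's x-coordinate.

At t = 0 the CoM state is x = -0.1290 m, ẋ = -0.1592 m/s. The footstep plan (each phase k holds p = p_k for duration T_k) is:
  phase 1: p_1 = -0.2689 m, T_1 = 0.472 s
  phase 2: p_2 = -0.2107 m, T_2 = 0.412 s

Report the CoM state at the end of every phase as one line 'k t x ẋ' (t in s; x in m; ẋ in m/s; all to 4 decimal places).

phase 1: p=-0.2689, T=0.472, ωT=1.657003, cosh=2.717141, sinh=2.526432; start (x,ẋ)=(-0.129000, -0.159200) → end (x,ẋ)=(-0.003341, 0.808245)
phase 2: p=-0.2107, T=0.412, ωT=1.446367, cosh=2.241540, sinh=2.006116; start (x,ẋ)=(-0.003341, 0.808245) → end (x,ẋ)=(0.715970, 3.272071)

1 0.4720 -0.0033 0.8082
2 0.8840 0.7160 3.2721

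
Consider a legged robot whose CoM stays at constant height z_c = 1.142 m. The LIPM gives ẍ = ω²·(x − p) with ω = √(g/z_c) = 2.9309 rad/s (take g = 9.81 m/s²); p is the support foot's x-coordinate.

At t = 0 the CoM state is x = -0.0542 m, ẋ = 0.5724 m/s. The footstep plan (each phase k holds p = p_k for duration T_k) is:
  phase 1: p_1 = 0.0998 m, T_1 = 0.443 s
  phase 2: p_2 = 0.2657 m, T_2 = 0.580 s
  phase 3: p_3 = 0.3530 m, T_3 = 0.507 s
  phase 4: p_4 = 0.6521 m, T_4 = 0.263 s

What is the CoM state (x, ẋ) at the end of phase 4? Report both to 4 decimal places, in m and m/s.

x = -0.5463, ẋ = -3.0653

phase 1: p=0.0998, T=0.443, ωT=1.298389, cosh=1.968180, sinh=1.695209; start (x,ẋ)=(-0.054200, 0.572400) → end (x,ẋ)=(0.127772, 0.361439)
phase 2: p=0.2657, T=0.580, ωT=1.699922, cosh=2.828109, sinh=2.645411; start (x,ẋ)=(0.127772, 0.361439) → end (x,ẋ)=(0.201857, -0.047228)
phase 3: p=0.3530, T=0.507, ωT=1.485966, cosh=2.322759, sinh=2.096475; start (x,ẋ)=(0.201857, -0.047228) → end (x,ẋ)=(-0.031852, -1.038408)
phase 4: p=0.6521, T=0.263, ωT=0.770827, cosh=1.312091, sinh=0.849461; start (x,ẋ)=(-0.031852, -1.038408) → end (x,ẋ)=(-0.546268, -3.065311)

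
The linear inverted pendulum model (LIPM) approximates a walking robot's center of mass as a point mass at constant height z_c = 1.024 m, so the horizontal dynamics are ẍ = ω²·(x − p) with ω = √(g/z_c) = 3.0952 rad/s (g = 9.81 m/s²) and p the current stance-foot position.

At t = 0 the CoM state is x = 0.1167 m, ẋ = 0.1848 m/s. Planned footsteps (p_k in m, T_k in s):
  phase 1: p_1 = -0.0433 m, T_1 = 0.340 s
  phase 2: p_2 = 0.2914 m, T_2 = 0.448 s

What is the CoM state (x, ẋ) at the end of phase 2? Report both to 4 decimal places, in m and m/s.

x = 0.8434, ẋ = 1.9404

phase 1: p=-0.0433, T=0.340, ωT=1.052368, cosh=1.606768, sinh=1.257658; start (x,ẋ)=(0.116700, 0.184800) → end (x,ẋ)=(0.288872, 0.919763)
phase 2: p=0.2914, T=0.448, ωT=1.386650, cosh=2.125666, sinh=1.875755; start (x,ẋ)=(0.288872, 0.919763) → end (x,ẋ)=(0.843421, 1.940431)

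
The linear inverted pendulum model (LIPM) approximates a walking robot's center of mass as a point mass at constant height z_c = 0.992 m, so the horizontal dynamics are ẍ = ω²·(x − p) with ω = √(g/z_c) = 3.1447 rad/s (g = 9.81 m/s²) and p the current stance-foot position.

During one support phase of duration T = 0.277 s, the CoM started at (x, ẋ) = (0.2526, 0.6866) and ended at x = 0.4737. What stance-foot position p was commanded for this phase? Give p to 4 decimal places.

ωT = 3.1447·0.277 = 0.871082; cosh(ωT) = 1.403997, sinh(ωT) = 0.985498
x(T) = p + (x₀−p)·cosh(ωT) + (ẋ₀/ω)·sinh(ωT) ⇒ p·(1 − cosh) = x(T) − x₀·cosh − (ẋ₀/ω)·sinh
numerator   = 0.4737 − (0.2526)·1.403997 − (0.6866/3.1447)·0.985498 = -0.096119
denominator = 1 − 1.403997 = -0.403997
p = -0.096119 / -0.403997 = 0.2379

p = 0.2379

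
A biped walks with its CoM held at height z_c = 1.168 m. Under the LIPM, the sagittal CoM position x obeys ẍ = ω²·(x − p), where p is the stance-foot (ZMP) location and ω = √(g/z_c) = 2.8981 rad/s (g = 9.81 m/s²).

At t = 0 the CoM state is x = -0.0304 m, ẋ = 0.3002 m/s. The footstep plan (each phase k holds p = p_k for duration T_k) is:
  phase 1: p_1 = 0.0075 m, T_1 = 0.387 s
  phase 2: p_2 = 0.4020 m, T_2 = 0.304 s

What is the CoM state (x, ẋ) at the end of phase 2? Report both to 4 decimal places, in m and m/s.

x = 0.0780, ẋ = -0.4099

phase 1: p=0.0075, T=0.387, ωT=1.121565, cosh=1.697712, sinh=1.371942; start (x,ẋ)=(-0.030400, 0.300200) → end (x,ẋ)=(0.085269, 0.358962)
phase 2: p=0.4020, T=0.304, ωT=0.881022, cosh=1.413862, sinh=0.999503; start (x,ẋ)=(0.085269, 0.358962) → end (x,ẋ)=(0.077986, -0.409938)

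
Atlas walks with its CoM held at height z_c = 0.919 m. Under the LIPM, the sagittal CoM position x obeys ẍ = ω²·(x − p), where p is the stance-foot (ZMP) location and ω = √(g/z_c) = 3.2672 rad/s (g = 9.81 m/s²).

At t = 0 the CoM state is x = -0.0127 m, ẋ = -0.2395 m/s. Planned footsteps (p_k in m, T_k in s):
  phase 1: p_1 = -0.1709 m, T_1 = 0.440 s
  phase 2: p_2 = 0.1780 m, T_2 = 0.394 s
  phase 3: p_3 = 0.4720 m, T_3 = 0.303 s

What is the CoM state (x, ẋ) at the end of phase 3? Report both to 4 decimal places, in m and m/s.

phase 1: p=-0.1709, T=0.440, ωT=1.437568, cosh=2.223974, sinh=1.986469; start (x,ẋ)=(-0.012700, -0.239500) → end (x,ẋ)=(0.035316, 0.494107)
phase 2: p=0.1780, T=0.394, ωT=1.287277, cosh=1.949464, sinh=1.673443; start (x,ẋ)=(0.035316, 0.494107) → end (x,ẋ)=(0.152921, 0.183122)
phase 3: p=0.4720, T=0.303, ωT=0.989962, cosh=1.531361, sinh=1.159770; start (x,ẋ)=(0.152921, 0.183122) → end (x,ẋ)=(0.048379, -0.928628)

x = 0.0484, ẋ = -0.9286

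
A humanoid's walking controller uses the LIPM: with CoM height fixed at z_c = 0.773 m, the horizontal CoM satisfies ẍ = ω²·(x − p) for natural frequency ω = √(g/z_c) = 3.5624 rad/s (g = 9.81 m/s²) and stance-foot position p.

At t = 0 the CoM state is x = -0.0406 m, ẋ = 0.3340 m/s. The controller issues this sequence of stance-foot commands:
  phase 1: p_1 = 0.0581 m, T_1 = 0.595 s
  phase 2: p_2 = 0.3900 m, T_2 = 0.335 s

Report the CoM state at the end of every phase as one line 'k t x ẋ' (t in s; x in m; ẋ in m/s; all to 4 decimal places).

1 0.5950 0.0260 -0.0322
2 0.9300 -0.2791 -2.0000

phase 1: p=0.0581, T=0.595, ωT=2.119628, cosh=4.224058, sinh=4.103981; start (x,ẋ)=(-0.040600, 0.334000) → end (x,ẋ)=(0.025963, -0.032161)
phase 2: p=0.3900, T=0.335, ωT=1.193404, cosh=1.800738, sinh=1.497551; start (x,ẋ)=(0.025963, -0.032161) → end (x,ẋ)=(-0.279056, -2.000008)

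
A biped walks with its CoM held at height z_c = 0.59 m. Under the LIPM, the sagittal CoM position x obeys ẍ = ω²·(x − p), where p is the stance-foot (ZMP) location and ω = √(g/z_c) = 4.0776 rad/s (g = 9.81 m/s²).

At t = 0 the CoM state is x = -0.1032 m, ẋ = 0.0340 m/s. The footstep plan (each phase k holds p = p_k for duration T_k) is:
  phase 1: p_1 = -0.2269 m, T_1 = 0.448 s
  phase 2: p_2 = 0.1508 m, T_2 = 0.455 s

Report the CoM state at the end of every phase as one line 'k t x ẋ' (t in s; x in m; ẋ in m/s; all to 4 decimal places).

phase 1: p=-0.2269, T=0.448, ωT=1.826765, cosh=3.187342, sinh=3.026409; start (x,ẋ)=(-0.103200, 0.034000) → end (x,ẋ)=(0.192609, 1.634888)
phase 2: p=0.1508, T=0.455, ωT=1.855308, cosh=3.275036, sinh=3.118631; start (x,ẋ)=(0.192609, 1.634888) → end (x,ẋ)=(1.538122, 5.885984)

1 0.4480 0.1926 1.6349
2 0.9030 1.5381 5.8860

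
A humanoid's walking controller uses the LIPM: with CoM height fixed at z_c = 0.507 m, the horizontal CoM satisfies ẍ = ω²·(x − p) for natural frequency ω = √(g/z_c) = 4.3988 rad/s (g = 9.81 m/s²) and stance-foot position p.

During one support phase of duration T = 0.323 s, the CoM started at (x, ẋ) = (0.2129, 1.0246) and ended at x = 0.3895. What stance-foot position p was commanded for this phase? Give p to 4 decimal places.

p = 0.4459

ωT = 4.3988·0.323 = 1.420812; cosh(ωT) = 2.191000, sinh(ωT) = 1.949483
x(T) = p + (x₀−p)·cosh(ωT) + (ẋ₀/ω)·sinh(ωT) ⇒ p·(1 − cosh) = x(T) − x₀·cosh − (ẋ₀/ω)·sinh
numerator   = 0.3895 − (0.2129)·2.191000 − (1.0246/4.3988)·1.949483 = -0.531051
denominator = 1 − 2.191000 = -1.191000
p = -0.531051 / -1.191000 = 0.4459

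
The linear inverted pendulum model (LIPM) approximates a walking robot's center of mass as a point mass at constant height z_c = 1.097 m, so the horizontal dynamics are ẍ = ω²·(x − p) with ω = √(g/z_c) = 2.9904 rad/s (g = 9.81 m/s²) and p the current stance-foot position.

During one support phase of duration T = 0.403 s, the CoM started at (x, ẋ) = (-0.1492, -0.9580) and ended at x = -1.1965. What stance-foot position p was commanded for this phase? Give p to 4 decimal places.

p = 0.5360

ωT = 2.9904·0.403 = 1.205131; cosh(ωT) = 1.818425, sinh(ωT) = 1.518772
x(T) = p + (x₀−p)·cosh(ωT) + (ẋ₀/ω)·sinh(ωT) ⇒ p·(1 − cosh) = x(T) − x₀·cosh − (ẋ₀/ω)·sinh
numerator   = -1.1965 − (-0.1492)·1.818425 − (-0.9580/2.9904)·1.518772 = -0.438639
denominator = 1 − 1.818425 = -0.818425
p = -0.438639 / -0.818425 = 0.5360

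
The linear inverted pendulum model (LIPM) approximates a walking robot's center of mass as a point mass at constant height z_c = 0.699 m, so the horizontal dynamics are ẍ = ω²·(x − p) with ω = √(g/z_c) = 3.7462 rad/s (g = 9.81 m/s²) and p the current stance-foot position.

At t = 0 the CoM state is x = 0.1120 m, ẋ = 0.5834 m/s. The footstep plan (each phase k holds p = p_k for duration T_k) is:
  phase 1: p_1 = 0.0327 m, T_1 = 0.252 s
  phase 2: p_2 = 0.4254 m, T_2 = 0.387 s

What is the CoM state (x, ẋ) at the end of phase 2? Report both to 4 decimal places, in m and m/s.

phase 1: p=0.0327, T=0.252, ωT=0.944042, cosh=1.479701, sinh=1.090649; start (x,ẋ)=(0.112000, 0.583400) → end (x,ẋ)=(0.319888, 1.187261)
phase 2: p=0.4254, T=0.387, ωT=1.449779, cosh=2.248398, sinh=2.013776; start (x,ẋ)=(0.319888, 1.187261) → end (x,ẋ)=(0.826382, 1.873455)

x = 0.8264, ẋ = 1.8735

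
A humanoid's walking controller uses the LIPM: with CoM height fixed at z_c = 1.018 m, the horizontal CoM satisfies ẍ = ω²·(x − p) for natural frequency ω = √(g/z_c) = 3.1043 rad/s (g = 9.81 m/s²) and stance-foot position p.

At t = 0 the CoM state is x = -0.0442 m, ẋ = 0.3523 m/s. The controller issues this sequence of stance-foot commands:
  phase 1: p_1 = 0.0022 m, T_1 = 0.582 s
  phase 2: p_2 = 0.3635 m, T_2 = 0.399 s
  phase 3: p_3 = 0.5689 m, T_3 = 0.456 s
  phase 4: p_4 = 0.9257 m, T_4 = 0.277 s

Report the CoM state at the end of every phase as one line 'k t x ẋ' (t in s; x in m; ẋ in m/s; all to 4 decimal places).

phase 1: p=0.0022, T=0.582, ωT=1.806703, cosh=3.127263, sinh=2.963069; start (x,ẋ)=(-0.044200, 0.352300) → end (x,ẋ)=(0.193367, 0.674936)
phase 2: p=0.3635, T=0.399, ωT=1.238616, cosh=1.870309, sinh=1.580524; start (x,ẋ)=(0.193367, 0.674936) → end (x,ẋ)=(0.388936, 0.427594)
phase 3: p=0.5689, T=0.456, ωT=1.415561, cosh=2.180793, sinh=1.938003; start (x,ẋ)=(0.388936, 0.427594) → end (x,ẋ)=(0.443381, -0.150197)
phase 4: p=0.9257, T=0.277, ωT=0.859891, cosh=1.393056, sinh=0.969848; start (x,ẋ)=(0.443381, -0.150197) → end (x,ẋ)=(0.206878, -1.661350)

1 0.5820 0.1934 0.6749
2 0.9810 0.3889 0.4276
3 1.4370 0.4434 -0.1502
4 1.7140 0.2069 -1.6613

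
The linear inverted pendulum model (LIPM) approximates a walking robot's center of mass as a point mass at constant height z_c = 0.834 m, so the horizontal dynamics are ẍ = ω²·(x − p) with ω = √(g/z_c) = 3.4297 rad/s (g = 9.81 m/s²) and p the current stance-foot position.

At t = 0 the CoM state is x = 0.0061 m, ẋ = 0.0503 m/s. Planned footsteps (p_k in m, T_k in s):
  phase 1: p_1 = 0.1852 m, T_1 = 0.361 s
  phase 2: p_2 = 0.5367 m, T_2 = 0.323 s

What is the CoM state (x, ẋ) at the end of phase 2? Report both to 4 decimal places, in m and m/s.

phase 1: p=0.1852, T=0.361, ωT=1.238122, cosh=1.869529, sinh=1.579600; start (x,ẋ)=(0.006100, 0.050300) → end (x,ẋ)=(-0.126466, -0.876247)
phase 2: p=0.5367, T=0.323, ωT=1.107793, cosh=1.678978, sinh=1.348691; start (x,ẋ)=(-0.126466, -0.876247) → end (x,ẋ)=(-0.921316, -4.538744)

x = -0.9213, ẋ = -4.5387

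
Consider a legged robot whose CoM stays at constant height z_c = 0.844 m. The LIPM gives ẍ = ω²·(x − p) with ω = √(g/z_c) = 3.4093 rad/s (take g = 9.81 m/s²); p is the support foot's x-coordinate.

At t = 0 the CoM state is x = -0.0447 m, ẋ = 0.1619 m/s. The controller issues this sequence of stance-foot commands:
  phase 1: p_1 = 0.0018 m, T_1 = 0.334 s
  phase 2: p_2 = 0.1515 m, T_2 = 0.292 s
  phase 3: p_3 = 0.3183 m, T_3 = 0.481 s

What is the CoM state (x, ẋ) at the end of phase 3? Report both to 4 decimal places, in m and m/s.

phase 1: p=0.0018, T=0.334, ωT=1.138706, cosh=1.721479, sinh=1.401246; start (x,ẋ)=(-0.044700, 0.161900) → end (x,ẋ)=(-0.011707, 0.056565)
phase 2: p=0.1515, T=0.292, ωT=0.995516, cosh=1.537826, sinh=1.168293; start (x,ẋ)=(-0.011707, 0.056565) → end (x,ẋ)=(-0.080100, -0.563076)
phase 3: p=0.3183, T=0.481, ωT=1.639873, cosh=2.674261, sinh=2.480256; start (x,ẋ)=(-0.080100, -0.563076) → end (x,ẋ)=(-1.156762, -4.874659)

x = -1.1568, ẋ = -4.8747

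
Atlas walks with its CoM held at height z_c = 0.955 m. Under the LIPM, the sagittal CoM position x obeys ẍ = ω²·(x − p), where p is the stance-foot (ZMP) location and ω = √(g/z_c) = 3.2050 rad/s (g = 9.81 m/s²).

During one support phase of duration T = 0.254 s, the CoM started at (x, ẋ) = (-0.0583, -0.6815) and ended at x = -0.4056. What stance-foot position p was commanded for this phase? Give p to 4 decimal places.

ωT = 3.2050·0.254 = 0.814070; cosh(ωT) = 1.350063, sinh(ωT) = 0.907012
x(T) = p + (x₀−p)·cosh(ωT) + (ẋ₀/ω)·sinh(ωT) ⇒ p·(1 − cosh) = x(T) − x₀·cosh − (ẋ₀/ω)·sinh
numerator   = -0.4056 − (-0.0583)·1.350063 − (-0.6815/3.2050)·0.907012 = -0.134027
denominator = 1 − 1.350063 = -0.350063
p = -0.134027 / -0.350063 = 0.3829

p = 0.3829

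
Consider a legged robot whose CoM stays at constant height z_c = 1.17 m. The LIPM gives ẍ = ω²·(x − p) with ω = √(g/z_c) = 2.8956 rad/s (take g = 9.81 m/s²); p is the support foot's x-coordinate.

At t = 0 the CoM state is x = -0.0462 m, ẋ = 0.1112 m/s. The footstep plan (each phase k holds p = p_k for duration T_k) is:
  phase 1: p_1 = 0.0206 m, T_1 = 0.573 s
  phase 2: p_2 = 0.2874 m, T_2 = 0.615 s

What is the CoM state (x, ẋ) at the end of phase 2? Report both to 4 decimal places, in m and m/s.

x = -0.9712, ẋ = -3.5045

phase 1: p=0.0206, T=0.573, ωT=1.659179, cosh=2.722644, sinh=2.532349; start (x,ẋ)=(-0.046200, 0.111200) → end (x,ẋ)=(-0.064023, -0.187064)
phase 2: p=0.2874, T=0.615, ωT=1.780794, cosh=3.051535, sinh=2.883031; start (x,ẋ)=(-0.064023, -0.187064) → end (x,ẋ)=(-0.971231, -3.504546)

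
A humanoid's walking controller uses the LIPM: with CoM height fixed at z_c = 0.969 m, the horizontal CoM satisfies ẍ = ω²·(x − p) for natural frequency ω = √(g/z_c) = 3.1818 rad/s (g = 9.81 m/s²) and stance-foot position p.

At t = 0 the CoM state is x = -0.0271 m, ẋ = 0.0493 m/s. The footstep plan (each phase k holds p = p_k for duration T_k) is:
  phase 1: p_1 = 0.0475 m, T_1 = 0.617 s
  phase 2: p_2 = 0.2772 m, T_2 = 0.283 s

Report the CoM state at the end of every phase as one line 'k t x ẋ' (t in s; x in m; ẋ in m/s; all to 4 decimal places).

phase 1: p=0.0475, T=0.617, ωT=1.963171, cosh=3.631142, sinh=3.490730; start (x,ẋ)=(-0.027100, 0.049300) → end (x,ẋ)=(-0.169297, -0.649552)
phase 2: p=0.2772, T=0.283, ωT=0.900449, cosh=1.433548, sinh=1.027161; start (x,ẋ)=(-0.169297, -0.649552) → end (x,ẋ)=(-0.572565, -2.390413)

1 0.6170 -0.1693 -0.6496
2 0.9000 -0.5726 -2.3904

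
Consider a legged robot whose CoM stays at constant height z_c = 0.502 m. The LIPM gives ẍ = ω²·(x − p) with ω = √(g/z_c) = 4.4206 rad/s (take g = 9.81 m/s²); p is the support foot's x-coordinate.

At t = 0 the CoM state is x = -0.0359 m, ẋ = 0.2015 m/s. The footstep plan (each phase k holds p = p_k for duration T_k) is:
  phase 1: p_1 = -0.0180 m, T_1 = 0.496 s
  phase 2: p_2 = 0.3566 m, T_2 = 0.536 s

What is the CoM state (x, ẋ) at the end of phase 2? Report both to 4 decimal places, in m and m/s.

x = -0.3381, ẋ = -2.9130

phase 1: p=-0.0180, T=0.496, ωT=2.192618, cosh=4.535128, sinh=4.423504; start (x,ẋ)=(-0.035900, 0.201500) → end (x,ẋ)=(0.102454, 0.563802)
phase 2: p=0.3566, T=0.536, ωT=2.369442, cosh=5.392477, sinh=5.298944; start (x,ẋ)=(0.102454, 0.563802) → end (x,ẋ)=(-0.338053, -2.912966)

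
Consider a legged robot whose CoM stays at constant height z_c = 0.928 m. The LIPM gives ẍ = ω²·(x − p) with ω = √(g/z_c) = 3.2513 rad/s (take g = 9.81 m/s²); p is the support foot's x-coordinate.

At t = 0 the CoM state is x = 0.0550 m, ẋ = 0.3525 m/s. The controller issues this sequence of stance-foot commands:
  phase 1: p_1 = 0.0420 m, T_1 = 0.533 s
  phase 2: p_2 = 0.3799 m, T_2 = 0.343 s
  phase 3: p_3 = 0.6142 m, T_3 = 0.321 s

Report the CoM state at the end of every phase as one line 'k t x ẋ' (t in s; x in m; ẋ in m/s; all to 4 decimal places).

phase 1: p=0.0420, T=0.533, ωT=1.732943, cosh=2.917021, sinh=2.740257; start (x,ẋ)=(0.055000, 0.352500) → end (x,ẋ)=(0.377015, 1.144072)
phase 2: p=0.3799, T=0.343, ωT=1.115196, cosh=1.689008, sinh=1.361157; start (x,ẋ)=(0.377015, 1.144072) → end (x,ẋ)=(0.853993, 1.919579)
phase 3: p=0.6142, T=0.321, ωT=1.043667, cosh=1.595886, sinh=1.243725; start (x,ẋ)=(0.853993, 1.919579) → end (x,ẋ)=(1.731183, 4.033088)

1 0.5330 0.3770 1.1441
2 0.8760 0.8540 1.9196
3 1.1970 1.7312 4.0331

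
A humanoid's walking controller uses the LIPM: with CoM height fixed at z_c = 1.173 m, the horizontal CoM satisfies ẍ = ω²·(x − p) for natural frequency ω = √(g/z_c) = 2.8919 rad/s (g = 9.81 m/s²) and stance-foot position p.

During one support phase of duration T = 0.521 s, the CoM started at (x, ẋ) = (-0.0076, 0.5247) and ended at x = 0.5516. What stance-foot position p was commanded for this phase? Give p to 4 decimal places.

p = -0.1320

ωT = 2.8919·0.521 = 1.506680; cosh(ωT) = 2.366686, sinh(ωT) = 2.145041
x(T) = p + (x₀−p)·cosh(ωT) + (ẋ₀/ω)·sinh(ωT) ⇒ p·(1 − cosh) = x(T) − x₀·cosh − (ẋ₀/ω)·sinh
numerator   = 0.5516 − (-0.0076)·2.366686 − (0.5247/2.8919)·2.145041 = 0.180395
denominator = 1 − 2.366686 = -1.366686
p = 0.180395 / -1.366686 = -0.1320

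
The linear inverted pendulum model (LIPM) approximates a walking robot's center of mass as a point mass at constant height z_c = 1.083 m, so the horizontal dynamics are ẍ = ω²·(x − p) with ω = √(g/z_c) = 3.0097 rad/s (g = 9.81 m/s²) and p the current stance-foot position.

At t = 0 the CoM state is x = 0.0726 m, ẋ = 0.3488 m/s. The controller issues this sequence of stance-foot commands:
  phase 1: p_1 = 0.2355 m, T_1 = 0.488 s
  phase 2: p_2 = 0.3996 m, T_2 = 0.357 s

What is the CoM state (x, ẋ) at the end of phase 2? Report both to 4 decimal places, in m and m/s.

x = -0.1786, ẋ = -1.5057

phase 1: p=0.2355, T=0.488, ωT=1.468734, cosh=2.286974, sinh=2.056757; start (x,ẋ)=(0.072600, 0.348800) → end (x,ẋ)=(0.101314, -0.210691)
phase 2: p=0.3996, T=0.357, ωT=1.074463, cosh=1.634950, sinh=1.293469; start (x,ẋ)=(0.101314, -0.210691) → end (x,ẋ)=(-0.178631, -1.505684)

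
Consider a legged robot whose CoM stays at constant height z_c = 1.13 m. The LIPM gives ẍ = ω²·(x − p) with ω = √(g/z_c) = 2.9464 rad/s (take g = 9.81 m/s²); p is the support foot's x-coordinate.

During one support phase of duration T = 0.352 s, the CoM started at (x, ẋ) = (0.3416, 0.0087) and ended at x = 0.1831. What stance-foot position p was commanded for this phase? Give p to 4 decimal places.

p = 0.6174

ωT = 2.9464·0.352 = 1.037133; cosh(ωT) = 1.587793, sinh(ωT) = 1.233324
x(T) = p + (x₀−p)·cosh(ωT) + (ẋ₀/ω)·sinh(ωT) ⇒ p·(1 − cosh) = x(T) − x₀·cosh − (ẋ₀/ω)·sinh
numerator   = 0.1831 − (0.3416)·1.587793 − (0.0087/2.9464)·1.233324 = -0.362932
denominator = 1 − 1.587793 = -0.587793
p = -0.362932 / -0.587793 = 0.6174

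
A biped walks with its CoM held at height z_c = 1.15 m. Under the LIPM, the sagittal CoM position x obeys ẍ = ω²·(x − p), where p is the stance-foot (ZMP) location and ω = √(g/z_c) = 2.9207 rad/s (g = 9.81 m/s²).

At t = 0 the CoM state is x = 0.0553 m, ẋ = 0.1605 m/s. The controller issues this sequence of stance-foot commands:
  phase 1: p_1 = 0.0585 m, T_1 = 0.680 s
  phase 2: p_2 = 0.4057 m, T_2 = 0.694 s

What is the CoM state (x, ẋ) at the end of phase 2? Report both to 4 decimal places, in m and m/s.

x = 0.4958, ẋ = 0.4000

phase 1: p=0.0585, T=0.680, ωT=1.986076, cosh=3.712058, sinh=3.574825; start (x,ẋ)=(0.055300, 0.160500) → end (x,ẋ)=(0.243067, 0.562374)
phase 2: p=0.4057, T=0.694, ωT=2.026966, cosh=3.861377, sinh=3.729642; start (x,ẋ)=(0.243067, 0.562374) → end (x,ẋ)=(0.495848, 0.399954)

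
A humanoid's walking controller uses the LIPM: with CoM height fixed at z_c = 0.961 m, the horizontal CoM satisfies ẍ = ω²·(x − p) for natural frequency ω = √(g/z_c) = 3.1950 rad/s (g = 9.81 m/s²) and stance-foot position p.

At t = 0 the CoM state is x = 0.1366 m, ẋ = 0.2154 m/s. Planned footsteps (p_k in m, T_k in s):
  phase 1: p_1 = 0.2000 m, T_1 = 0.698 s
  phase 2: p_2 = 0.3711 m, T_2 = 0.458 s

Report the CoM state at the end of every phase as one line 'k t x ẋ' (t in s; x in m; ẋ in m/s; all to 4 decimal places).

1 0.6980 0.2117 0.0822
2 1.1560 0.0608 -0.8545

phase 1: p=0.2000, T=0.698, ωT=2.230110, cosh=4.704203, sinh=4.596686; start (x,ẋ)=(0.136600, 0.215400) → end (x,ẋ)=(0.211652, 0.082167)
phase 2: p=0.3711, T=0.458, ωT=1.463310, cosh=2.275852, sinh=2.044384; start (x,ẋ)=(0.211652, 0.082167) → end (x,ẋ)=(0.060796, -0.854483)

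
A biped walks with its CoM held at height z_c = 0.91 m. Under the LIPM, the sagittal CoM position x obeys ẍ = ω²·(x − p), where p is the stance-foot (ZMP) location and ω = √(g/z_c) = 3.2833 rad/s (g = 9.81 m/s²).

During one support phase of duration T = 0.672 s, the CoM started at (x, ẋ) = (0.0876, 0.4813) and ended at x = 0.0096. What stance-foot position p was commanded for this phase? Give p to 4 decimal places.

ωT = 3.2833·0.672 = 2.206378; cosh(ωT) = 4.596427, sinh(ωT) = 4.486328
x(T) = p + (x₀−p)·cosh(ωT) + (ẋ₀/ω)·sinh(ωT) ⇒ p·(1 − cosh) = x(T) − x₀·cosh − (ẋ₀/ω)·sinh
numerator   = 0.0096 − (0.0876)·4.596427 − (0.4813/3.2833)·4.486328 = -1.050699
denominator = 1 − 4.596427 = -3.596427
p = -1.050699 / -3.596427 = 0.2922

p = 0.2922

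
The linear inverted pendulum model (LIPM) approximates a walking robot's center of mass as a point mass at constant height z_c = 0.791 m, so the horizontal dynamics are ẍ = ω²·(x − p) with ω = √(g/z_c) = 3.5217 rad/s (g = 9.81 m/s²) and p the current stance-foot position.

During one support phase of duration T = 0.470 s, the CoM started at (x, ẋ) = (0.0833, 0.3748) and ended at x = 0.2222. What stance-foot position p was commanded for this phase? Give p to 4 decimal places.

p = 0.1589

ωT = 3.5217·0.470 = 1.655199; cosh(ωT) = 2.712588, sinh(ωT) = 2.521534
x(T) = p + (x₀−p)·cosh(ωT) + (ẋ₀/ω)·sinh(ωT) ⇒ p·(1 − cosh) = x(T) − x₀·cosh − (ẋ₀/ω)·sinh
numerator   = 0.2222 − (0.0833)·2.712588 − (0.3748/3.5217)·2.521534 = -0.272115
denominator = 1 − 2.712588 = -1.712588
p = -0.272115 / -1.712588 = 0.1589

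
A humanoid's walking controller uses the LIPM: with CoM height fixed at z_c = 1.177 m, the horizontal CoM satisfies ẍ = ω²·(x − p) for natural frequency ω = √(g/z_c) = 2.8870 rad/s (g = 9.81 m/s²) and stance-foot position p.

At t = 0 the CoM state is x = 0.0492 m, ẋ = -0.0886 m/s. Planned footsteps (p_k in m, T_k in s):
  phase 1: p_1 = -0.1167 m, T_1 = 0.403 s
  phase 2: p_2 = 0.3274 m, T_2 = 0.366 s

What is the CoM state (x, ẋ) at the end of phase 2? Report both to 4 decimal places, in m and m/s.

x = 0.2446, ẋ = 0.1451

phase 1: p=-0.1167, T=0.403, ωT=1.163461, cosh=1.756698, sinh=1.444295; start (x,ẋ)=(0.049200, -0.088600) → end (x,ẋ)=(0.130412, 0.536106)
phase 2: p=0.3274, T=0.366, ωT=1.056642, cosh=1.612158, sinh=1.264537; start (x,ẋ)=(0.130412, 0.536106) → end (x,ẋ)=(0.244644, 0.145140)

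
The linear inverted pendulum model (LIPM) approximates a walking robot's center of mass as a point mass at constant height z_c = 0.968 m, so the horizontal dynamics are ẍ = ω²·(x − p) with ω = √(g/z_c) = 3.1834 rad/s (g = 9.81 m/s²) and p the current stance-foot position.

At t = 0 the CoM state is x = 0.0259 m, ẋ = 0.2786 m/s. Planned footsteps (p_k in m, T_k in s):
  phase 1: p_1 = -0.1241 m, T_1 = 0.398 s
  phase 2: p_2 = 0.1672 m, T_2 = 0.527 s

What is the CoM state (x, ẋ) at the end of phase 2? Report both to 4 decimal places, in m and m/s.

phase 1: p=-0.1241, T=0.398, ωT=1.266993, cosh=1.915920, sinh=1.634242; start (x,ẋ)=(0.025900, 0.278600) → end (x,ẋ)=(0.306311, 1.314142)
phase 2: p=0.1672, T=0.527, ωT=1.677652, cosh=2.769892, sinh=2.583080; start (x,ẋ)=(0.306311, 1.314142) → end (x,ẋ)=(1.618846, 4.783939)

x = 1.6188, ẋ = 4.7839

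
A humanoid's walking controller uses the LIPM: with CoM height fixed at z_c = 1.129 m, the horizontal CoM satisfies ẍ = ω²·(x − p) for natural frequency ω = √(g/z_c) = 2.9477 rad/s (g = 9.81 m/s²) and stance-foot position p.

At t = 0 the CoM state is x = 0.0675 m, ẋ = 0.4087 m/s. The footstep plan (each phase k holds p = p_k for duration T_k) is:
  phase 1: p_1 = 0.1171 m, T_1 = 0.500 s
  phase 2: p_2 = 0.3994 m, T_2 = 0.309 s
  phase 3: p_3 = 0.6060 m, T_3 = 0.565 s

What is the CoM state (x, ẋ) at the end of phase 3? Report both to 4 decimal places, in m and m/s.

x = 0.7279, ẋ = 0.5476

phase 1: p=0.1171, T=0.500, ωT=1.473850, cosh=2.297527, sinh=2.068485; start (x,ẋ)=(0.067500, 0.408700) → end (x,ẋ)=(0.289939, 0.636575)
phase 2: p=0.3994, T=0.309, ωT=0.910839, cosh=1.444298, sinh=1.042111; start (x,ẋ)=(0.289939, 0.636575) → end (x,ẋ)=(0.466356, 0.583158)
phase 3: p=0.6060, T=0.565, ωT=1.665450, cosh=2.738580, sinh=2.549475; start (x,ẋ)=(0.466356, 0.583158) → end (x,ẋ)=(0.727949, 0.547590)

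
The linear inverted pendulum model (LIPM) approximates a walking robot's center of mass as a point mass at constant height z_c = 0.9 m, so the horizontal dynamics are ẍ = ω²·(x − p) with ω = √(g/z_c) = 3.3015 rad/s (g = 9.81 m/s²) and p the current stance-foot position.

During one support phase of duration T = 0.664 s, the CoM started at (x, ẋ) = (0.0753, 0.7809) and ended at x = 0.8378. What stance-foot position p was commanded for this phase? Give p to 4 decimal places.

ωT = 3.3015·0.664 = 2.192196; cosh(ωT) = 4.533264, sinh(ωT) = 4.421593
x(T) = p + (x₀−p)·cosh(ωT) + (ẋ₀/ω)·sinh(ωT) ⇒ p·(1 − cosh) = x(T) − x₀·cosh − (ẋ₀/ω)·sinh
numerator   = 0.8378 − (0.0753)·4.533264 − (0.7809/3.3015)·4.421593 = -0.549389
denominator = 1 − 4.533264 = -3.533264
p = -0.549389 / -3.533264 = 0.1555

p = 0.1555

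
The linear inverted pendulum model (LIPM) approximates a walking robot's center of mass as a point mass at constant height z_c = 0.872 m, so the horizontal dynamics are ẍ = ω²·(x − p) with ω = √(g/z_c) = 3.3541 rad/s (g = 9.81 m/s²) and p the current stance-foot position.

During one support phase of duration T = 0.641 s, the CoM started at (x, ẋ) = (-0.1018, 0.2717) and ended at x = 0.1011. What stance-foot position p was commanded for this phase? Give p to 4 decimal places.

p = -0.0600

ωT = 3.3541·0.641 = 2.149978; cosh(ωT) = 4.350579, sinh(ωT) = 4.234092
x(T) = p + (x₀−p)·cosh(ωT) + (ẋ₀/ω)·sinh(ωT) ⇒ p·(1 − cosh) = x(T) − x₀·cosh − (ẋ₀/ω)·sinh
numerator   = 0.1011 − (-0.1018)·4.350579 − (0.2717/3.3541)·4.234092 = 0.201005
denominator = 1 − 4.350579 = -3.350579
p = 0.201005 / -3.350579 = -0.0600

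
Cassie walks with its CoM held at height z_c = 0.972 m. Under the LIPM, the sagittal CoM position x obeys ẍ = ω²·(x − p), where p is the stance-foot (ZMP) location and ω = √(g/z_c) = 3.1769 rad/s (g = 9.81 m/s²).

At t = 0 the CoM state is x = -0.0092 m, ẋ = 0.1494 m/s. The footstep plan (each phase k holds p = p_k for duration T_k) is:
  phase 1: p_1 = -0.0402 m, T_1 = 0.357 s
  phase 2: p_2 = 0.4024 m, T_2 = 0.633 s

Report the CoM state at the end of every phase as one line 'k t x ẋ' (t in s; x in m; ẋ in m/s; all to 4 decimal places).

1 0.3570 0.0785 0.3935
2 0.9900 -0.3748 -2.2787

phase 1: p=-0.0402, T=0.357, ωT=1.134153, cosh=1.715117, sinh=1.393423; start (x,ẋ)=(-0.009200, 0.149400) → end (x,ẋ)=(0.078497, 0.393468)
phase 2: p=0.4024, T=0.633, ωT=2.010978, cosh=3.802238, sinh=3.668380; start (x,ẋ)=(0.078497, 0.393468) → end (x,ẋ)=(-0.374816, -2.278729)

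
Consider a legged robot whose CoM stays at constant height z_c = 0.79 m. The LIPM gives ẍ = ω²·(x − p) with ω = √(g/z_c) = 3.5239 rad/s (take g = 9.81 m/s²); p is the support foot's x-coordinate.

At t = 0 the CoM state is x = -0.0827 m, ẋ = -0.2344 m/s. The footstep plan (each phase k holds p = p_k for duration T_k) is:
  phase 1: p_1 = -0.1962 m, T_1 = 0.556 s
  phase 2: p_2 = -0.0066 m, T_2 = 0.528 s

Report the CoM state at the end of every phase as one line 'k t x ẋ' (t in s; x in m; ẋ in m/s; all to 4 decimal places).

1 0.5560 -0.0169 0.5426
2 1.0840 0.4425 1.6726

phase 1: p=-0.1962, T=0.556, ωT=1.959288, cosh=3.617618, sinh=3.476659; start (x,ẋ)=(-0.082700, -0.234400) → end (x,ẋ)=(-0.016858, 0.542564)
phase 2: p=-0.0066, T=0.528, ωT=1.860619, cosh=3.291646, sinh=3.136070; start (x,ẋ)=(-0.016858, 0.542564) → end (x,ẋ)=(0.442485, 1.672566)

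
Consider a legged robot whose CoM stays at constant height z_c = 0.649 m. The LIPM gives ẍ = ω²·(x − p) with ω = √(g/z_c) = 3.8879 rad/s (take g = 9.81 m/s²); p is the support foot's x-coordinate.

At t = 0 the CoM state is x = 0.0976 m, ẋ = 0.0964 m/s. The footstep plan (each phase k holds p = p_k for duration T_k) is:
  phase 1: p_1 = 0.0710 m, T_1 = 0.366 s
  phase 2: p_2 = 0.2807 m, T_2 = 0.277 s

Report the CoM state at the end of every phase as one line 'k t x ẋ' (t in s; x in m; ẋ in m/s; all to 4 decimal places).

phase 1: p=0.0710, T=0.366, ωT=1.422971, cosh=2.195214, sinh=1.954217; start (x,ẋ)=(0.097600, 0.096400) → end (x,ẋ)=(0.177847, 0.413720)
phase 2: p=0.2807, T=0.277, ωT=1.076948, cosh=1.638170, sinh=1.297537; start (x,ẋ)=(0.177847, 0.413720) → end (x,ẋ)=(0.250284, 0.158884)

1 0.3660 0.1778 0.4137
2 0.6430 0.2503 0.1589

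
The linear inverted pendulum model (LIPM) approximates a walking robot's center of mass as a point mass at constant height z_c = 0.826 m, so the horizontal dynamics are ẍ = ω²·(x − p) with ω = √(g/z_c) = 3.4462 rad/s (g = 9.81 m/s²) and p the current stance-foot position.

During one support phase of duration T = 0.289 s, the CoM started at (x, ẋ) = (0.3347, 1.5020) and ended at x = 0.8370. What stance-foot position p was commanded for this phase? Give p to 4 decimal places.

p = 0.3480

ωT = 3.4462·0.289 = 0.995952; cosh(ωT) = 1.538336, sinh(ωT) = 1.168964
x(T) = p + (x₀−p)·cosh(ωT) + (ẋ₀/ω)·sinh(ωT) ⇒ p·(1 − cosh) = x(T) − x₀·cosh − (ẋ₀/ω)·sinh
numerator   = 0.8370 − (0.3347)·1.538336 − (1.5020/3.4462)·1.168964 = -0.187365
denominator = 1 − 1.538336 = -0.538336
p = -0.187365 / -0.538336 = 0.3480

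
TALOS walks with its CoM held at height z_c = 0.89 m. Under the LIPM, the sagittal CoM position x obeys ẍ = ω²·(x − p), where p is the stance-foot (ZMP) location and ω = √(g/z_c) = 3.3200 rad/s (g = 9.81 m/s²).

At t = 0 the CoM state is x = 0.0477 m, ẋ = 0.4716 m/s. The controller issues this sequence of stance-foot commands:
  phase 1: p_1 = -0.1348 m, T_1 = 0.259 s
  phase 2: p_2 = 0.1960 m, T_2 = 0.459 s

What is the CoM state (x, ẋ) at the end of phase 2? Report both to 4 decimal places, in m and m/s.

phase 1: p=-0.1348, T=0.259, ωT=0.859880, cosh=1.393045, sinh=0.969832; start (x,ẋ)=(0.047700, 0.471600) → end (x,ẋ)=(0.257194, 1.244581)
phase 2: p=0.1960, T=0.459, ωT=1.523880, cosh=2.403932, sinh=2.186067; start (x,ẋ)=(0.257194, 1.244581) → end (x,ẋ)=(1.162605, 3.436017)

x = 1.1626, ẋ = 3.4360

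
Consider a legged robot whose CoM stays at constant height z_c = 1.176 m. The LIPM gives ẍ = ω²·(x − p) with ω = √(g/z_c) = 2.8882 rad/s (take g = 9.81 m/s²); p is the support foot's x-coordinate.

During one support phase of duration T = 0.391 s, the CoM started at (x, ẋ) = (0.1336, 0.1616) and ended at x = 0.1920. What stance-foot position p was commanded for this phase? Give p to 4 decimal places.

ωT = 2.8882·0.391 = 1.129286; cosh(ωT) = 1.708356, sinh(ωT) = 1.385092
x(T) = p + (x₀−p)·cosh(ωT) + (ẋ₀/ω)·sinh(ωT) ⇒ p·(1 − cosh) = x(T) − x₀·cosh − (ẋ₀/ω)·sinh
numerator   = 0.1920 − (0.1336)·1.708356 − (0.1616/2.8882)·1.385092 = -0.113735
denominator = 1 − 1.708356 = -0.708356
p = -0.113735 / -0.708356 = 0.1606

p = 0.1606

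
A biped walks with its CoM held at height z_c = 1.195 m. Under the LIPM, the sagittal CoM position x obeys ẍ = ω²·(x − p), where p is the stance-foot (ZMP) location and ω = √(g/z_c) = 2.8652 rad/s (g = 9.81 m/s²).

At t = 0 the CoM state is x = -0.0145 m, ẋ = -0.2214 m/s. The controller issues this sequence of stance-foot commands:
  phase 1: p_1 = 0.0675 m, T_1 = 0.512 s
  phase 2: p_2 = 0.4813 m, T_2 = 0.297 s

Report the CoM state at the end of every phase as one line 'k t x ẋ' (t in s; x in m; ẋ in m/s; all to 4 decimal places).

1 0.5120 -0.2784 -0.9878
2 0.8090 -0.9005 -3.4516

phase 1: p=0.0675, T=0.512, ωT=1.466982, cosh=2.283376, sinh=2.052755; start (x,ẋ)=(-0.014500, -0.221400) → end (x,ẋ)=(-0.278357, -0.987827)
phase 2: p=0.4813, T=0.297, ωT=0.850964, cosh=1.384454, sinh=0.957451; start (x,ẋ)=(-0.278357, -0.987827) → end (x,ẋ)=(-0.900508, -3.451559)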